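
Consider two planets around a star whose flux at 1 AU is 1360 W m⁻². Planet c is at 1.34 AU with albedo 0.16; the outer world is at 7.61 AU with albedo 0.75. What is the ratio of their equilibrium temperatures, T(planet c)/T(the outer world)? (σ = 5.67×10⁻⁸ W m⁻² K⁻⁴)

T_eq = [S₀(1−A)/(4σd²)]^(1/4), so T ∝ (1−A)^(1/4) / √d.
T₁ = [1360×0.84/(4×5.67×10⁻⁸×1.34²)]^(1/4) = 230.14 K.
T₂ = [1360×0.25/(4×5.67×10⁻⁸×7.61²)]^(1/4) = 71.33 K.

T₁/T₂ ≈ 3.226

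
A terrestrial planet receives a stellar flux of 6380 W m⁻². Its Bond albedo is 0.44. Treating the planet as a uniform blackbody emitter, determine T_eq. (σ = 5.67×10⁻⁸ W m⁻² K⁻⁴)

Energy balance: absorbed = emitted ⇒ πR²·S(1−A) = 4πR²·σT_eq⁴, so T_eq⁴ = S(1−A)/(4σ).
T_eq = [6380 × 0.56 / (4 × 5.67×10⁻⁸)]^(1/4) = (1.58×10¹⁰)^(1/4) = 354 K.

T_eq ≈ 354 K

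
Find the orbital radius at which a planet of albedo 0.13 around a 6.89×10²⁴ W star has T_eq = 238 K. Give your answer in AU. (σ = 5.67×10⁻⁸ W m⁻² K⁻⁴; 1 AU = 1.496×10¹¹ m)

d ≈ 0.171 AU

From T_eq⁴ = L(1−A)/(16πσd²): d = √[L(1−A)/(16πσT_eq⁴)].
d = √[6.89×10²⁴ × 0.87 / (16π × 5.67×10⁻⁸ × (238)⁴)] = 2.56×10¹⁰ m = 0.171 AU.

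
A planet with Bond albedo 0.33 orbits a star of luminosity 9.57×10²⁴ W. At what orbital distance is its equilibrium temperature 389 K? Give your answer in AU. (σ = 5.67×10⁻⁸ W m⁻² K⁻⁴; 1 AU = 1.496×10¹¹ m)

From T_eq⁴ = L(1−A)/(16πσd²): d = √[L(1−A)/(16πσT_eq⁴)].
d = √[9.57×10²⁴ × 0.67 / (16π × 5.67×10⁻⁸ × (389)⁴)] = 9.91×10⁹ m = 0.0663 AU.

d ≈ 0.0663 AU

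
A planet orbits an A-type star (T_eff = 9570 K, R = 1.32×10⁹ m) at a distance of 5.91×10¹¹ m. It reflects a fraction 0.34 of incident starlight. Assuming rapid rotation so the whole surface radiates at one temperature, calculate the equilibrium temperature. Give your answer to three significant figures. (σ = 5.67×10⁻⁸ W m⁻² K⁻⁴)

T_eq ≈ 288 K

L = 4πR_⋆²σT_⋆⁴ = 4π(1.32×10⁹)² × 5.67×10⁻⁸ × (9570)⁴ = 1.04×10²⁸ W.
S = L/(4πd²) = 2370 W m⁻².
Energy balance: absorbed = emitted ⇒ πR²·S(1−A) = 4πR²·σT_eq⁴, so T_eq⁴ = S(1−A)/(4σ).
T_eq = [2370 × 0.66 / (4 × 5.67×10⁻⁸)]^(1/4) = (6.90×10⁹)^(1/4) = 288 K.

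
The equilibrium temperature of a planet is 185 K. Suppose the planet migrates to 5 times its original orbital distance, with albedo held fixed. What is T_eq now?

T_eq ≈ 82.7 K

T_eq ∝ L^(1/4) · d^(−1/2).
T′ = 185 / 5^(1/2) = 82.7 K.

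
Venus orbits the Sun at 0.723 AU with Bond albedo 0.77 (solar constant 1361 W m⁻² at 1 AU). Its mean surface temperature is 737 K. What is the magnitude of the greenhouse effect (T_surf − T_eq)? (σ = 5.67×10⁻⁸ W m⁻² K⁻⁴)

S = 1361/0.723² = 2604 W m⁻².
T_eq = [S(1−A)/(4σ)]^(1/4) = [2604×0.23/(4×5.67×10⁻⁸)]^(1/4) = 226.7 K.
ΔT = T_surf − T_eq = 737 − 226.7.

ΔT ≈ 510.3 K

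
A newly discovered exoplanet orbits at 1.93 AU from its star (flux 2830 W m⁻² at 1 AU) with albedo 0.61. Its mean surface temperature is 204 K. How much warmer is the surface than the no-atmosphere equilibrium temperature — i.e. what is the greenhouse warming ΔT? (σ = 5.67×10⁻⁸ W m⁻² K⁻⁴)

S = 2830/1.93² = 759.8 W m⁻².
T_eq = [S(1−A)/(4σ)]^(1/4) = [759.8×0.39/(4×5.67×10⁻⁸)]^(1/4) = 190.1 K.
ΔT = T_surf − T_eq = 204 − 190.1.

ΔT ≈ 13.9 K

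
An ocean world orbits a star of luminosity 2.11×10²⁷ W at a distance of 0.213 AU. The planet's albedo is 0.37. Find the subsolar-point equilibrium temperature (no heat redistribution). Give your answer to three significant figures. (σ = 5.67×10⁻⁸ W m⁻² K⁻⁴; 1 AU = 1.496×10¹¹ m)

T_ss ≈ 1160 K

d = 0.213 AU = 3.19×10¹⁰ m.
Flux: S = L/(4πd²) = 2.11×10²⁷/(4π×(3.19×10¹⁰)²) = 1.65×10⁵ W m⁻².
At the subsolar point the surface absorbs S(1−A) and emits σT⁴ per unit area — no factor of 4, since only the local patch is in balance.
T = [1.65×10⁵ × 0.63 / 5.67×10⁻⁸]^(1/4) = (1.84×10¹²)^(1/4) = 1160 K.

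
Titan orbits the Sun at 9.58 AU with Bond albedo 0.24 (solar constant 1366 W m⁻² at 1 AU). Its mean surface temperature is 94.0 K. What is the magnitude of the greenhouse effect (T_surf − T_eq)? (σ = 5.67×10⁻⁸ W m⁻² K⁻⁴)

ΔT ≈ 10.0 K

S = 1366/9.58² = 14.88 W m⁻².
T_eq = [S(1−A)/(4σ)]^(1/4) = [14.88×0.76/(4×5.67×10⁻⁸)]^(1/4) = 84.0 K.
ΔT = T_surf − T_eq = 94 − 84.0.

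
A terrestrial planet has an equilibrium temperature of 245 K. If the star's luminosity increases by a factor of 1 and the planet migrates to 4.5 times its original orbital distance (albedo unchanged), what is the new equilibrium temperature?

T_eq ∝ L^(1/4) · d^(−1/2).
T′ = 245 × 1^(1/4) / 4.5^(1/2) = 115 K.

T_eq ≈ 115 K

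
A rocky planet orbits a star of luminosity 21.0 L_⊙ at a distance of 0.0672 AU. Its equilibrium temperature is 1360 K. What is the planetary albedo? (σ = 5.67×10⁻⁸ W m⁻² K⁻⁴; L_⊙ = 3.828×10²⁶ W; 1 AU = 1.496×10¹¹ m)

d = 0.0672 AU = 1.01×10¹⁰ m.
L = 21.0 × 3.828×10²⁶ = 8.04×10²⁷ W.
Flux: S = L/(4πd²) = 8.04×10²⁷/(4π×(1.01×10¹⁰)²) = 6.33×10⁶ W m⁻².
From T_eq⁴ = S(1−A)/(4σ): 1−A = 4σT_eq⁴/S.
1−A = 4 × 5.67×10⁻⁸ × (1360)⁴ / 6.33×10⁶ = 0.123.

A ≈ 0.88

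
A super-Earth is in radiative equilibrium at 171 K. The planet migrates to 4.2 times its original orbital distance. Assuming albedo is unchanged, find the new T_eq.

T_eq ∝ L^(1/4) · d^(−1/2).
T′ = 171 / 4.2^(1/2) = 83.4 K.

T_eq ≈ 83.4 K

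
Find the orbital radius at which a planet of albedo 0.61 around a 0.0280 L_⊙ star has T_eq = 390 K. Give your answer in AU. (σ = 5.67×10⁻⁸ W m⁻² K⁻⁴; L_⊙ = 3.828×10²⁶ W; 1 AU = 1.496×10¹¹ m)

L = 0.0280 × 3.828×10²⁶ = 1.07×10²⁵ W.
From T_eq⁴ = L(1−A)/(16πσd²): d = √[L(1−A)/(16πσT_eq⁴)].
d = √[1.07×10²⁵ × 0.39 / (16π × 5.67×10⁻⁸ × (390)⁴)] = 7.96×10⁹ m = 0.0532 AU.

d ≈ 0.0532 AU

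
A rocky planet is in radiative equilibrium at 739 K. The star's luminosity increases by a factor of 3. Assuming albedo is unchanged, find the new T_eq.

T_eq ≈ 973 K

T_eq ∝ L^(1/4) · d^(−1/2).
T′ = 739 × 3^(1/4) = 973 K.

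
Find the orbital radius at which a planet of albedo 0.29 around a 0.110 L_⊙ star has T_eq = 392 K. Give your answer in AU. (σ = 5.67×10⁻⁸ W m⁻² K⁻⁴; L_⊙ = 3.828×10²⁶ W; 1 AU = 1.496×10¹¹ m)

d ≈ 0.141 AU

L = 0.110 × 3.828×10²⁶ = 4.21×10²⁵ W.
From T_eq⁴ = L(1−A)/(16πσd²): d = √[L(1−A)/(16πσT_eq⁴)].
d = √[4.21×10²⁵ × 0.71 / (16π × 5.67×10⁻⁸ × (392)⁴)] = 2.11×10¹⁰ m = 0.141 AU.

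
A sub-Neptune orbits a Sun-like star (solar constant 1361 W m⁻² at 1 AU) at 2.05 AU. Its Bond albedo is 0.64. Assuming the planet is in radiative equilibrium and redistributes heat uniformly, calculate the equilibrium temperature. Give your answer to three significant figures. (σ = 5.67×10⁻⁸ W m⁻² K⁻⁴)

Flux at 2.05 AU: S = 1361/2.05² = 324 W m⁻².
Energy balance: absorbed = emitted ⇒ πR²·S(1−A) = 4πR²·σT_eq⁴, so T_eq⁴ = S(1−A)/(4σ).
T_eq = [324 × 0.36 / (4 × 5.67×10⁻⁸)]^(1/4) = (5.14×10⁸)^(1/4) = 151 K.

T_eq ≈ 151 K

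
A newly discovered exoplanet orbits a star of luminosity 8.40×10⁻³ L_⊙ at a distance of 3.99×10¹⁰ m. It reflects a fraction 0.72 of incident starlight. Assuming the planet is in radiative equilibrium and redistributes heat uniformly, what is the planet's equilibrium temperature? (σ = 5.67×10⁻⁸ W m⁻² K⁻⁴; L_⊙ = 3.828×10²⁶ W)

T_eq ≈ 119 K

L = 8.40×10⁻³ × 3.828×10²⁶ = 3.22×10²⁴ W.
Flux: S = L/(4πd²) = 3.22×10²⁴/(4π×(3.99×10¹⁰)²) = 161 W m⁻².
Energy balance: absorbed = emitted ⇒ πR²·S(1−A) = 4πR²·σT_eq⁴, so T_eq⁴ = S(1−A)/(4σ).
T_eq = [161 × 0.28 / (4 × 5.67×10⁻⁸)]^(1/4) = (1.98×10⁸)^(1/4) = 119 K.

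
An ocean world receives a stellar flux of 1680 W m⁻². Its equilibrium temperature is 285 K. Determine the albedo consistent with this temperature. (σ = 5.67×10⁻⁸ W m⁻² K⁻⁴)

From T_eq⁴ = S(1−A)/(4σ): 1−A = 4σT_eq⁴/S.
1−A = 4 × 5.67×10⁻⁸ × (285)⁴ / 1680 = 0.891.

A ≈ 0.11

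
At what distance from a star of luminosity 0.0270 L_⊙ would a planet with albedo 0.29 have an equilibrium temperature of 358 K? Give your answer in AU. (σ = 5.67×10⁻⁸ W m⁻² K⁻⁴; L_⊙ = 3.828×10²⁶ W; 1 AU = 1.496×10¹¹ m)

d ≈ 0.0837 AU

L = 0.0270 × 3.828×10²⁶ = 1.03×10²⁵ W.
From T_eq⁴ = L(1−A)/(16πσd²): d = √[L(1−A)/(16πσT_eq⁴)].
d = √[1.03×10²⁵ × 0.71 / (16π × 5.67×10⁻⁸ × (358)⁴)] = 1.25×10¹⁰ m = 0.0837 AU.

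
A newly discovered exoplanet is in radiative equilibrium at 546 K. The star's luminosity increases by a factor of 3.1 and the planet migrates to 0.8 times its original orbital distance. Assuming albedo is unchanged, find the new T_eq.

T_eq ≈ 810 K

T_eq ∝ L^(1/4) · d^(−1/2).
T′ = 546 × 3.1^(1/4) / 0.8^(1/2) = 810 K.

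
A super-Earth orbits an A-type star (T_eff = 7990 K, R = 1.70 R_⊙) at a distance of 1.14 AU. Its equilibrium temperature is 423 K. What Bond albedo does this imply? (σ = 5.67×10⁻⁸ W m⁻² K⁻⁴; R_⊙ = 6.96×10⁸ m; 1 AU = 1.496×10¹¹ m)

R_⋆ = 1.70 × 6.96×10⁸ = 1.18×10⁹ m.
d = 1.14 AU = 1.71×10¹¹ m.
L = 4πR_⋆²σT_⋆⁴ = 4π(1.18×10⁹)² × 5.67×10⁻⁸ × (7990)⁴ = 4.07×10²⁷ W.
S = L/(4πd²) = 1.11×10⁴ W m⁻².
From T_eq⁴ = S(1−A)/(4σ): 1−A = 4σT_eq⁴/S.
1−A = 4 × 5.67×10⁻⁸ × (423)⁴ / 1.11×10⁴ = 0.653.

A ≈ 0.35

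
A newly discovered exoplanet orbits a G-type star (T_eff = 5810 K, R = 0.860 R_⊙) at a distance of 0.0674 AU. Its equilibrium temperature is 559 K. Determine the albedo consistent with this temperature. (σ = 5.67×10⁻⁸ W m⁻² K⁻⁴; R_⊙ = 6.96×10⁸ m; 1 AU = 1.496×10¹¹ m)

R_⋆ = 0.860 × 6.96×10⁸ = 5.99×10⁸ m.
d = 0.0674 AU = 1.01×10¹⁰ m.
L = 4πR_⋆²σT_⋆⁴ = 4π(5.99×10⁸)² × 5.67×10⁻⁸ × (5810)⁴ = 2.91×10²⁶ W.
S = L/(4πd²) = 2.28×10⁵ W m⁻².
From T_eq⁴ = S(1−A)/(4σ): 1−A = 4σT_eq⁴/S.
1−A = 4 × 5.67×10⁻⁸ × (559)⁴ / 2.28×10⁵ = 0.097.

A ≈ 0.90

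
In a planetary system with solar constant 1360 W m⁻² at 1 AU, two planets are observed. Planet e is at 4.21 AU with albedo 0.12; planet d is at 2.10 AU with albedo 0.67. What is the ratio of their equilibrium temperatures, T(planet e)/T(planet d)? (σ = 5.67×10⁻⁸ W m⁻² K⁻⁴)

T₁/T₂ ≈ 0.903

T_eq = [S₀(1−A)/(4σd²)]^(1/4), so T ∝ (1−A)^(1/4) / √d.
T₁ = [1360×0.88/(4×5.67×10⁻⁸×4.21²)]^(1/4) = 131.36 K.
T₂ = [1360×0.33/(4×5.67×10⁻⁸×2.10²)]^(1/4) = 145.54 K.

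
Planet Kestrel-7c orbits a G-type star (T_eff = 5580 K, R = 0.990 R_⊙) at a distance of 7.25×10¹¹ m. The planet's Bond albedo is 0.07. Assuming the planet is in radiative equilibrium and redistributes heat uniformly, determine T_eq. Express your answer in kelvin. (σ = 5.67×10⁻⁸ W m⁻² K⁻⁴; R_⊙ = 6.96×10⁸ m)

T_eq ≈ 119 K

R_⋆ = 0.990 × 6.96×10⁸ = 6.89×10⁸ m.
L = 4πR_⋆²σT_⋆⁴ = 4π(6.89×10⁸)² × 5.67×10⁻⁸ × (5580)⁴ = 3.28×10²⁶ W.
S = L/(4πd²) = 49.7 W m⁻².
Energy balance: absorbed = emitted ⇒ πR²·S(1−A) = 4πR²·σT_eq⁴, so T_eq⁴ = S(1−A)/(4σ).
T_eq = [49.7 × 0.93 / (4 × 5.67×10⁻⁸)]^(1/4) = (2.04×10⁸)^(1/4) = 119 K.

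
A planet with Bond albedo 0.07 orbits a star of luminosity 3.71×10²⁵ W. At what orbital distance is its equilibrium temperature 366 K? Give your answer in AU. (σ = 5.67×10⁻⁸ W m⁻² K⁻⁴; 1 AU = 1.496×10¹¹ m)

From T_eq⁴ = L(1−A)/(16πσd²): d = √[L(1−A)/(16πσT_eq⁴)].
d = √[3.71×10²⁵ × 0.93 / (16π × 5.67×10⁻⁸ × (366)⁴)] = 2.60×10¹⁰ m = 0.174 AU.

d ≈ 0.174 AU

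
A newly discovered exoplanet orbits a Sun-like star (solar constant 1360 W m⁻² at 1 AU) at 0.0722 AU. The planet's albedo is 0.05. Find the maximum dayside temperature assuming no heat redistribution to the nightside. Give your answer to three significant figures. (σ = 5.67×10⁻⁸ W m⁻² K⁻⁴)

Flux at 0.0722 AU: S = 1360/0.0722² = 2.61×10⁵ W m⁻².
With no redistribution each surface element balances locally: S(1−A) = σT⁴.
T = [2.61×10⁵ × 0.95 / 5.67×10⁻⁸]^(1/4) = (4.37×10¹²)^(1/4) = 1450 K.

T_ss ≈ 1450 K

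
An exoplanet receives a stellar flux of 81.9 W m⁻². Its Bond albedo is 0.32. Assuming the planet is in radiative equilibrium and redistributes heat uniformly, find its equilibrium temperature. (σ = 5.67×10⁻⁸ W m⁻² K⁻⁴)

T_eq ≈ 125 K

Energy balance: absorbed = emitted ⇒ πR²·S(1−A) = 4πR²·σT_eq⁴, so T_eq⁴ = S(1−A)/(4σ).
T_eq = [81.9 × 0.68 / (4 × 5.67×10⁻⁸)]^(1/4) = (2.46×10⁸)^(1/4) = 125 K.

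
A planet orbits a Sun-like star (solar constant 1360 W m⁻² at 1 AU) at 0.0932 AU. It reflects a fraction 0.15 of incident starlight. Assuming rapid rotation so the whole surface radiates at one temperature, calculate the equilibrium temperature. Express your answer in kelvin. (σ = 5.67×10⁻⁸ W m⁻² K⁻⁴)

T_eq ≈ 875 K

Flux at 0.0932 AU: S = 1360/0.0932² = 1.57×10⁵ W m⁻².
Energy balance: absorbed = emitted ⇒ πR²·S(1−A) = 4πR²·σT_eq⁴, so T_eq⁴ = S(1−A)/(4σ).
T_eq = [1.57×10⁵ × 0.85 / (4 × 5.67×10⁻⁸)]^(1/4) = (5.87×10¹¹)^(1/4) = 875 K.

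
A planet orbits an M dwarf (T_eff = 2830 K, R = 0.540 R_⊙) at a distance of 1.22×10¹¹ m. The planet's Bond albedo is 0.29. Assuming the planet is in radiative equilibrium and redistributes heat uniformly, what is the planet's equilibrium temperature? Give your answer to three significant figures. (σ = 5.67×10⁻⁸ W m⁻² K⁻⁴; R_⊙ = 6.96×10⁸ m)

T_eq ≈ 102 K

R_⋆ = 0.540 × 6.96×10⁸ = 3.76×10⁸ m.
L = 4πR_⋆²σT_⋆⁴ = 4π(3.76×10⁸)² × 5.67×10⁻⁸ × (2830)⁴ = 6.46×10²⁴ W.
S = L/(4πd²) = 34.5 W m⁻².
Energy balance: absorbed = emitted ⇒ πR²·S(1−A) = 4πR²·σT_eq⁴, so T_eq⁴ = S(1−A)/(4σ).
T_eq = [34.5 × 0.71 / (4 × 5.67×10⁻⁸)]^(1/4) = (1.08×10⁸)^(1/4) = 102 K.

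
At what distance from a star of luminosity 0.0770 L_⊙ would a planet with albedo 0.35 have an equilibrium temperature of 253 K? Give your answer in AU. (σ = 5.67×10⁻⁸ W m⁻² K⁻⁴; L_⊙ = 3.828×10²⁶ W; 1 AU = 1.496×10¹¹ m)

L = 0.0770 × 3.828×10²⁶ = 2.95×10²⁵ W.
From T_eq⁴ = L(1−A)/(16πσd²): d = √[L(1−A)/(16πσT_eq⁴)].
d = √[2.95×10²⁵ × 0.65 / (16π × 5.67×10⁻⁸ × (253)⁴)] = 4.05×10¹⁰ m = 0.271 AU.

d ≈ 0.271 AU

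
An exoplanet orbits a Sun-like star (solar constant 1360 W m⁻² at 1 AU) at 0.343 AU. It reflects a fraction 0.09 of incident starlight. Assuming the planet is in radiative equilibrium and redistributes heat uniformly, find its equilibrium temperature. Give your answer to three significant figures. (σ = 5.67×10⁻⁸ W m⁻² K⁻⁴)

T_eq ≈ 464 K

Flux at 0.343 AU: S = 1360/0.343² = 1.16×10⁴ W m⁻².
Energy balance: absorbed = emitted ⇒ πR²·S(1−A) = 4πR²·σT_eq⁴, so T_eq⁴ = S(1−A)/(4σ).
T_eq = [1.16×10⁴ × 0.91 / (4 × 5.67×10⁻⁸)]^(1/4) = (4.64×10¹⁰)^(1/4) = 464 K.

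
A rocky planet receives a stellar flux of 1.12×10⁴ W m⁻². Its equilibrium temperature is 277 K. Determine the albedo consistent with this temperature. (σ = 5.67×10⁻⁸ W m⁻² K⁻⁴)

A ≈ 0.88

From T_eq⁴ = S(1−A)/(4σ): 1−A = 4σT_eq⁴/S.
1−A = 4 × 5.67×10⁻⁸ × (277)⁴ / 1.12×10⁴ = 0.119.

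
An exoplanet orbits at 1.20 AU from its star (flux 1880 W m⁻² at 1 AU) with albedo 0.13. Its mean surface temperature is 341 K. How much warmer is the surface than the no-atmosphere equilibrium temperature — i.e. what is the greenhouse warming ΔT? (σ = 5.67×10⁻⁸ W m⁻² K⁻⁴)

S = 1880/1.20² = 1306 W m⁻².
T_eq = [S(1−A)/(4σ)]^(1/4) = [1306×0.87/(4×5.67×10⁻⁸)]^(1/4) = 266.0 K.
ΔT = T_surf − T_eq = 341 − 266.0.

ΔT ≈ 75.0 K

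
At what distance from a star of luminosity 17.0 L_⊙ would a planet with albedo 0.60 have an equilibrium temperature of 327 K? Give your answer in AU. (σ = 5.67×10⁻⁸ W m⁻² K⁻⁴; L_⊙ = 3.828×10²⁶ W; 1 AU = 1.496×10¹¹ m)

d ≈ 1.89 AU

L = 17.0 × 3.828×10²⁶ = 6.51×10²⁷ W.
From T_eq⁴ = L(1−A)/(16πσd²): d = √[L(1−A)/(16πσT_eq⁴)].
d = √[6.51×10²⁷ × 0.40 / (16π × 5.67×10⁻⁸ × (327)⁴)] = 2.83×10¹¹ m = 1.89 AU.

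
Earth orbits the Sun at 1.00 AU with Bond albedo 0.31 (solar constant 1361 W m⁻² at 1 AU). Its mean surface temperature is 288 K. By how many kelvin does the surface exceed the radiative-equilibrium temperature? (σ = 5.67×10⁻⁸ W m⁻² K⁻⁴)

ΔT ≈ 34.3 K

S = 1361/1.00² = 1361 W m⁻².
T_eq = [S(1−A)/(4σ)]^(1/4) = [1361×0.69/(4×5.67×10⁻⁸)]^(1/4) = 253.7 K.
ΔT = T_surf − T_eq = 288 − 253.7.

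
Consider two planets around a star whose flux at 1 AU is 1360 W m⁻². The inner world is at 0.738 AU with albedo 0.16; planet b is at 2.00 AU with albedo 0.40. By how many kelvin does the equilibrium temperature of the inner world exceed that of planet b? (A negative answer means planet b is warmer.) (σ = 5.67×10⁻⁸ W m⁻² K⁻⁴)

T_eq = [S₀(1−A)/(4σd²)]^(1/4), so T ∝ (1−A)^(1/4) / √d.
T₁ = [1360×0.84/(4×5.67×10⁻⁸×0.738²)]^(1/4) = 310.11 K.
T₂ = [1360×0.60/(4×5.67×10⁻⁸×2.00²)]^(1/4) = 173.18 K.

ΔT ≈ 136.9 K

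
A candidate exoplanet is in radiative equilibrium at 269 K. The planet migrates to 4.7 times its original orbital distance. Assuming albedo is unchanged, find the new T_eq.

T_eq ∝ L^(1/4) · d^(−1/2).
T′ = 269 / 4.7^(1/2) = 124 K.

T_eq ≈ 124 K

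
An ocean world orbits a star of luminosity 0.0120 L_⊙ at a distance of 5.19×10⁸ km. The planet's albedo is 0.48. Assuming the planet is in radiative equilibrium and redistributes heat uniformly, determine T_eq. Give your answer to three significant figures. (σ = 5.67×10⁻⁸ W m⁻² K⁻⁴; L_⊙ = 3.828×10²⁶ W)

d = 5.19×10⁸ km = 5.19×10¹¹ m.
L = 0.0120 × 3.828×10²⁶ = 4.59×10²⁴ W.
Flux: S = L/(4πd²) = 4.59×10²⁴/(4π×(5.19×10¹¹)²) = 1.36 W m⁻².
Energy balance: absorbed = emitted ⇒ πR²·S(1−A) = 4πR²·σT_eq⁴, so T_eq⁴ = S(1−A)/(4σ).
T_eq = [1.36 × 0.52 / (4 × 5.67×10⁻⁸)]^(1/4) = (3.11×10⁶)^(1/4) = 42.0 K.

T_eq ≈ 42.0 K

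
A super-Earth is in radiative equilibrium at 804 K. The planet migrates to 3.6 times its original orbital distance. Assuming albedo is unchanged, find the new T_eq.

T_eq ≈ 424 K

T_eq ∝ L^(1/4) · d^(−1/2).
T′ = 804 / 3.6^(1/2) = 424 K.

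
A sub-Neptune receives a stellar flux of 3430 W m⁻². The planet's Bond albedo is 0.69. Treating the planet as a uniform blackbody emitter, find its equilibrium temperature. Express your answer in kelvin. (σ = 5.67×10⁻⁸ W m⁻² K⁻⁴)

T_eq ≈ 262 K

Energy balance: absorbed = emitted ⇒ πR²·S(1−A) = 4πR²·σT_eq⁴, so T_eq⁴ = S(1−A)/(4σ).
T_eq = [3430 × 0.31 / (4 × 5.67×10⁻⁸)]^(1/4) = (4.69×10⁹)^(1/4) = 262 K.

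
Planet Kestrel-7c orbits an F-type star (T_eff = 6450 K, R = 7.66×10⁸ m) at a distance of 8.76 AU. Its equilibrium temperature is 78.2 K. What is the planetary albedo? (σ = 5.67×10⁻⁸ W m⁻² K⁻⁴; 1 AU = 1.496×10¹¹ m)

A ≈ 0.75

d = 8.76 AU = 1.31×10¹² m.
L = 4πR_⋆²σT_⋆⁴ = 4π(7.66×10⁸)² × 5.67×10⁻⁸ × (6450)⁴ = 7.24×10²⁶ W.
S = L/(4πd²) = 33.5 W m⁻².
From T_eq⁴ = S(1−A)/(4σ): 1−A = 4σT_eq⁴/S.
1−A = 4 × 5.67×10⁻⁸ × (78.2)⁴ / 33.5 = 0.253.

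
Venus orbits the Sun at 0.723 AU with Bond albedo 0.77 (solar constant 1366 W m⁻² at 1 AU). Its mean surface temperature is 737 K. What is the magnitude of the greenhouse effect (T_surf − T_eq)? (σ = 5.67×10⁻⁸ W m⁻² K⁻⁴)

S = 1366/0.723² = 2613 W m⁻².
T_eq = [S(1−A)/(4σ)]^(1/4) = [2613×0.23/(4×5.67×10⁻⁸)]^(1/4) = 226.9 K.
ΔT = T_surf − T_eq = 737 − 226.9.

ΔT ≈ 510.1 K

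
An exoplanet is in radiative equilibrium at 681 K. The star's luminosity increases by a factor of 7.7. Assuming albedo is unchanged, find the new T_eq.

T_eq ∝ L^(1/4) · d^(−1/2).
T′ = 681 × 7.7^(1/4) = 1130 K.

T_eq ≈ 1130 K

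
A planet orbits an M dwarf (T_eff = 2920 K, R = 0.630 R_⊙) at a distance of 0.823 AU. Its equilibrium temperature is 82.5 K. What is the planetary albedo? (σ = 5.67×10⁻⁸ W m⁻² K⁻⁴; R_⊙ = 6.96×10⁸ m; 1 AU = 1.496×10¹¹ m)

R_⋆ = 0.630 × 6.96×10⁸ = 4.38×10⁸ m.
d = 0.823 AU = 1.23×10¹¹ m.
L = 4πR_⋆²σT_⋆⁴ = 4π(4.38×10⁸)² × 5.67×10⁻⁸ × (2920)⁴ = 9.96×10²⁴ W.
S = L/(4πd²) = 52.3 W m⁻².
From T_eq⁴ = S(1−A)/(4σ): 1−A = 4σT_eq⁴/S.
1−A = 4 × 5.67×10⁻⁸ × (82.5)⁴ / 52.3 = 0.201.

A ≈ 0.80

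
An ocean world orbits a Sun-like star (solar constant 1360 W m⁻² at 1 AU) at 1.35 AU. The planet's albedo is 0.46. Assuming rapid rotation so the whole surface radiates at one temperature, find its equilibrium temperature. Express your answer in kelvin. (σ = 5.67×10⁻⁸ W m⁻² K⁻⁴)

Flux at 1.35 AU: S = 1360/1.35² = 746 W m⁻².
Energy balance: absorbed = emitted ⇒ πR²·S(1−A) = 4πR²·σT_eq⁴, so T_eq⁴ = S(1−A)/(4σ).
T_eq = [746 × 0.54 / (4 × 5.67×10⁻⁸)]^(1/4) = (1.78×10⁹)^(1/4) = 205 K.

T_eq ≈ 205 K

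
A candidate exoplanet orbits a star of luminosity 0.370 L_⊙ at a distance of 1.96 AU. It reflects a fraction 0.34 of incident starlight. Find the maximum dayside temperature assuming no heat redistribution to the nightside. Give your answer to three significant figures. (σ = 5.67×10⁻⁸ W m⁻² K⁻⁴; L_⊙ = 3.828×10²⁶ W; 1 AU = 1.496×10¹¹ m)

T_ss ≈ 198 K

d = 1.96 AU = 2.93×10¹¹ m.
L = 0.370 × 3.828×10²⁶ = 1.42×10²⁶ W.
Flux: S = L/(4πd²) = 1.42×10²⁶/(4π×(2.93×10¹¹)²) = 131 W m⁻².
With no redistribution each surface element balances locally: S(1−A) = σT⁴.
T = [131 × 0.66 / 5.67×10⁻⁸]^(1/4) = (1.53×10⁹)^(1/4) = 198 K.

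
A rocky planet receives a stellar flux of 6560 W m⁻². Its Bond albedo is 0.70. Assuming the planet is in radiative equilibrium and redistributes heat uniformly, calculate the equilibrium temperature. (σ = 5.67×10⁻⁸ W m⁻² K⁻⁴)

T_eq ≈ 305 K

Energy balance: absorbed = emitted ⇒ πR²·S(1−A) = 4πR²·σT_eq⁴, so T_eq⁴ = S(1−A)/(4σ).
T_eq = [6560 × 0.30 / (4 × 5.67×10⁻⁸)]^(1/4) = (8.68×10⁹)^(1/4) = 305 K.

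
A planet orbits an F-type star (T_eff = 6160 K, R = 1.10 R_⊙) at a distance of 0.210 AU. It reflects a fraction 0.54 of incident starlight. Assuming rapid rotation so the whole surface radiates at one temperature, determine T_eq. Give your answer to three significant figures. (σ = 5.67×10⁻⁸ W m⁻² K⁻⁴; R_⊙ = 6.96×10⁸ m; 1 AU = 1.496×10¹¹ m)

R_⋆ = 1.10 × 6.96×10⁸ = 7.66×10⁸ m.
d = 0.210 AU = 3.14×10¹⁰ m.
L = 4πR_⋆²σT_⋆⁴ = 4π(7.66×10⁸)² × 5.67×10⁻⁸ × (6160)⁴ = 6.01×10²⁶ W.
S = L/(4πd²) = 4.85×10⁴ W m⁻².
Energy balance: absorbed = emitted ⇒ πR²·S(1−A) = 4πR²·σT_eq⁴, so T_eq⁴ = S(1−A)/(4σ).
T_eq = [4.85×10⁴ × 0.46 / (4 × 5.67×10⁻⁸)]^(1/4) = (9.83×10¹⁰)^(1/4) = 560 K.

T_eq ≈ 560 K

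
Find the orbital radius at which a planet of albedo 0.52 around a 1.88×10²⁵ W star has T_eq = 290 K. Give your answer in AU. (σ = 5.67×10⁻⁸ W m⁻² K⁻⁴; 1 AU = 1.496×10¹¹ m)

d ≈ 0.141 AU

From T_eq⁴ = L(1−A)/(16πσd²): d = √[L(1−A)/(16πσT_eq⁴)].
d = √[1.88×10²⁵ × 0.48 / (16π × 5.67×10⁻⁸ × (290)⁴)] = 2.12×10¹⁰ m = 0.141 AU.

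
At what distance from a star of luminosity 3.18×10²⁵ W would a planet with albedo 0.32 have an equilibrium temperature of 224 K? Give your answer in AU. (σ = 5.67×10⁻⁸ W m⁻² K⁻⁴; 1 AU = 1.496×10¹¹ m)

d ≈ 0.367 AU

From T_eq⁴ = L(1−A)/(16πσd²): d = √[L(1−A)/(16πσT_eq⁴)].
d = √[3.18×10²⁵ × 0.68 / (16π × 5.67×10⁻⁸ × (224)⁴)] = 5.49×10¹⁰ m = 0.367 AU.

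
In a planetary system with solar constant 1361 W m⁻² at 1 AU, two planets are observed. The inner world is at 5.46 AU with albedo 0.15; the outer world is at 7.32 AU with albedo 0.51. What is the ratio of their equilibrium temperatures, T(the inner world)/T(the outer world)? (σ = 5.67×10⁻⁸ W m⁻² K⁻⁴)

T_eq = [S₀(1−A)/(4σd²)]^(1/4), so T ∝ (1−A)^(1/4) / √d.
T₁ = [1361×0.85/(4×5.67×10⁻⁸×5.46²)]^(1/4) = 114.37 K.
T₂ = [1361×0.49/(4×5.67×10⁻⁸×7.32²)]^(1/4) = 86.07 K.

T₁/T₂ ≈ 1.329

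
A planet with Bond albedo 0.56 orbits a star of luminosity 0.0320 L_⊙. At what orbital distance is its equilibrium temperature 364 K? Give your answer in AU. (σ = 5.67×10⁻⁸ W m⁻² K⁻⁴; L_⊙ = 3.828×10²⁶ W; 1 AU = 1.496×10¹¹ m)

d ≈ 0.0694 AU

L = 0.0320 × 3.828×10²⁶ = 1.22×10²⁵ W.
From T_eq⁴ = L(1−A)/(16πσd²): d = √[L(1−A)/(16πσT_eq⁴)].
d = √[1.22×10²⁵ × 0.44 / (16π × 5.67×10⁻⁸ × (364)⁴)] = 1.04×10¹⁰ m = 0.0694 AU.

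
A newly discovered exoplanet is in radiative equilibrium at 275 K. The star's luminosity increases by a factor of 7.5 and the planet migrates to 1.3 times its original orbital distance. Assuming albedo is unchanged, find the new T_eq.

T_eq ∝ L^(1/4) · d^(−1/2).
T′ = 275 × 7.5^(1/4) / 1.3^(1/2) = 399 K.

T_eq ≈ 399 K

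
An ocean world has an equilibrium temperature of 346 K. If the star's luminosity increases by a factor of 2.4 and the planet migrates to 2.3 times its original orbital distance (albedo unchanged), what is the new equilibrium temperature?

T_eq ≈ 284 K

T_eq ∝ L^(1/4) · d^(−1/2).
T′ = 346 × 2.4^(1/4) / 2.3^(1/2) = 284 K.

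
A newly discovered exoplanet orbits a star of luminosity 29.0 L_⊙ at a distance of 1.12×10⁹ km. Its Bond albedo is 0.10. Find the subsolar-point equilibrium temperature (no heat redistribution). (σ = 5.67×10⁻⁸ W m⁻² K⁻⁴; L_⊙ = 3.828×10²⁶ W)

T_ss ≈ 325 K

d = 1.12×10⁹ km = 1.12×10¹² m.
L = 29.0 × 3.828×10²⁶ = 1.11×10²⁸ W.
Flux: S = L/(4πd²) = 1.11×10²⁸/(4π×(1.12×10¹²)²) = 704 W m⁻².
At the subsolar point the surface absorbs S(1−A) and emits σT⁴ per unit area — no factor of 4, since only the local patch is in balance.
T = [704 × 0.90 / 5.67×10⁻⁸]^(1/4) = (1.12×10¹⁰)^(1/4) = 325 K.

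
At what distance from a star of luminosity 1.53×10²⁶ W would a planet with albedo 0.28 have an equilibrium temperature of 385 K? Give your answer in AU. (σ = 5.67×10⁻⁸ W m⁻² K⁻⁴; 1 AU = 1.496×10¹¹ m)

From T_eq⁴ = L(1−A)/(16πσd²): d = √[L(1−A)/(16πσT_eq⁴)].
d = √[1.53×10²⁶ × 0.72 / (16π × 5.67×10⁻⁸ × (385)⁴)] = 4.19×10¹⁰ m = 0.280 AU.

d ≈ 0.280 AU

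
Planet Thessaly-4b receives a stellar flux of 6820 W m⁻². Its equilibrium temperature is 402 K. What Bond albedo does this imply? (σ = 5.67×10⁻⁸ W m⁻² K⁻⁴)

A ≈ 0.13

From T_eq⁴ = S(1−A)/(4σ): 1−A = 4σT_eq⁴/S.
1−A = 4 × 5.67×10⁻⁸ × (402)⁴ / 6820 = 0.868.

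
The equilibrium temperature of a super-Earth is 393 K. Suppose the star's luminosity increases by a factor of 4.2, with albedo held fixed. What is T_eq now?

T_eq ∝ L^(1/4) · d^(−1/2).
T′ = 393 × 4.2^(1/4) = 563 K.

T_eq ≈ 563 K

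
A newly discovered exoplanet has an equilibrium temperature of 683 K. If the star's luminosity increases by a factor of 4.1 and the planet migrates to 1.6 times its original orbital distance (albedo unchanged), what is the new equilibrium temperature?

T_eq ≈ 768 K

T_eq ∝ L^(1/4) · d^(−1/2).
T′ = 683 × 4.1^(1/4) / 1.6^(1/2) = 768 K.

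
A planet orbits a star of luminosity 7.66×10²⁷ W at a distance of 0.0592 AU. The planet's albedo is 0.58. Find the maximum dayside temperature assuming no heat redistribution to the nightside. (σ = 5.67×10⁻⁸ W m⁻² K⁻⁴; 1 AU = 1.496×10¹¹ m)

T_ss ≈ 2750 K

d = 0.0592 AU = 8.86×10⁹ m.
Flux: S = L/(4πd²) = 7.66×10²⁷/(4π×(8.86×10⁹)²) = 7.77×10⁶ W m⁻².
With no redistribution each surface element balances locally: S(1−A) = σT⁴.
T = [7.77×10⁶ × 0.42 / 5.67×10⁻⁸]^(1/4) = (5.76×10¹³)^(1/4) = 2750 K.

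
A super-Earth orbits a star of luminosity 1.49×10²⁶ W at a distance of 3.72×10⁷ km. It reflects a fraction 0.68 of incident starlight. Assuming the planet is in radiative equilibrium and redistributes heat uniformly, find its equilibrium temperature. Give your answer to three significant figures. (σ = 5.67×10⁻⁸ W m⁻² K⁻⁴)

d = 3.72×10⁷ km = 3.72×10¹⁰ m.
Flux: S = L/(4πd²) = 1.49×10²⁶/(4π×(3.72×10¹⁰)²) = 8570 W m⁻².
Energy balance: absorbed = emitted ⇒ πR²·S(1−A) = 4πR²·σT_eq⁴, so T_eq⁴ = S(1−A)/(4σ).
T_eq = [8570 × 0.32 / (4 × 5.67×10⁻⁸)]^(1/4) = (1.21×10¹⁰)^(1/4) = 332 K.

T_eq ≈ 332 K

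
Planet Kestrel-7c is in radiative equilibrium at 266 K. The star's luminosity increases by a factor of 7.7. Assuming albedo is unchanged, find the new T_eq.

T_eq ≈ 443 K

T_eq ∝ L^(1/4) · d^(−1/2).
T′ = 266 × 7.7^(1/4) = 443 K.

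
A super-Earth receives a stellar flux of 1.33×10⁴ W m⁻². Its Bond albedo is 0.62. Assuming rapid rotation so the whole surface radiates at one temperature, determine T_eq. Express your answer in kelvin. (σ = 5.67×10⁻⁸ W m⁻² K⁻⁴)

T_eq ≈ 386 K

Energy balance: absorbed = emitted ⇒ πR²·S(1−A) = 4πR²·σT_eq⁴, so T_eq⁴ = S(1−A)/(4σ).
T_eq = [1.33×10⁴ × 0.38 / (4 × 5.67×10⁻⁸)]^(1/4) = (2.23×10¹⁰)^(1/4) = 386 K.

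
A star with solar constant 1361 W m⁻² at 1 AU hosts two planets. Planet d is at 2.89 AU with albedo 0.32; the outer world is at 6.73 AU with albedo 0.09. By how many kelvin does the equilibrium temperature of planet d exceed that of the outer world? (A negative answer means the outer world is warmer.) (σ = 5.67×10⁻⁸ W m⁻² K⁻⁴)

ΔT ≈ 43.9 K

T_eq = [S₀(1−A)/(4σd²)]^(1/4), so T ∝ (1−A)^(1/4) / √d.
T₁ = [1361×0.68/(4×5.67×10⁻⁸×2.89²)]^(1/4) = 148.67 K.
T₂ = [1361×0.91/(4×5.67×10⁻⁸×6.73²)]^(1/4) = 104.79 K.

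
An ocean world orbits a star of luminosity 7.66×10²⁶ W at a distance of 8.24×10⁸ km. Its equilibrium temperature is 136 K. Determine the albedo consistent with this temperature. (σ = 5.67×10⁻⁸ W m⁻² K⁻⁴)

d = 8.24×10⁸ km = 8.24×10¹¹ m.
Flux: S = L/(4πd²) = 7.66×10²⁶/(4π×(8.24×10¹¹)²) = 89.8 W m⁻².
From T_eq⁴ = S(1−A)/(4σ): 1−A = 4σT_eq⁴/S.
1−A = 4 × 5.67×10⁻⁸ × (136)⁴ / 89.8 = 0.864.

A ≈ 0.14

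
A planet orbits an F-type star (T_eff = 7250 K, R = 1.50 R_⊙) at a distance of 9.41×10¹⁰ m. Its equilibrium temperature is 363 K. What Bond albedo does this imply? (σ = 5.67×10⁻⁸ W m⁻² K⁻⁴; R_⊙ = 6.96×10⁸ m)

R_⋆ = 1.50 × 6.96×10⁸ = 1.04×10⁹ m.
L = 4πR_⋆²σT_⋆⁴ = 4π(1.04×10⁹)² × 5.67×10⁻⁸ × (7250)⁴ = 2.15×10²⁷ W.
S = L/(4πd²) = 1.93×10⁴ W m⁻².
From T_eq⁴ = S(1−A)/(4σ): 1−A = 4σT_eq⁴/S.
1−A = 4 × 5.67×10⁻⁸ × (363)⁴ / 1.93×10⁴ = 0.204.

A ≈ 0.80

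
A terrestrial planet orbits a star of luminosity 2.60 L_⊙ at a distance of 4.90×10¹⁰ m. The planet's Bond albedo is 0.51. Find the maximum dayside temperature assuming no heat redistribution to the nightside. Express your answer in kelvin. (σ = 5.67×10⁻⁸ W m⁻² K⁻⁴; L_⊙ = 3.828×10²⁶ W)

T_ss ≈ 731 K

L = 2.60 × 3.828×10²⁶ = 9.95×10²⁶ W.
Flux: S = L/(4πd²) = 9.95×10²⁶/(4π×(4.90×10¹⁰)²) = 3.30×10⁴ W m⁻².
With no redistribution each surface element balances locally: S(1−A) = σT⁴.
T = [3.30×10⁴ × 0.49 / 5.67×10⁻⁸]^(1/4) = (2.85×10¹¹)^(1/4) = 731 K.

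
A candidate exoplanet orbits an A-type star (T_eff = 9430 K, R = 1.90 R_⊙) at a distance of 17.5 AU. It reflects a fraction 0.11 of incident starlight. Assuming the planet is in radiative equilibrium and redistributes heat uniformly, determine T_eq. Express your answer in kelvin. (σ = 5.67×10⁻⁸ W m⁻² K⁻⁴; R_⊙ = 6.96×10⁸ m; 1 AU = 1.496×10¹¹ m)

R_⋆ = 1.90 × 6.96×10⁸ = 1.32×10⁹ m.
d = 17.5 AU = 2.62×10¹² m.
L = 4πR_⋆²σT_⋆⁴ = 4π(1.32×10⁹)² × 5.67×10⁻⁸ × (9430)⁴ = 9.85×10²⁷ W.
S = L/(4πd²) = 114 W m⁻².
Energy balance: absorbed = emitted ⇒ πR²·S(1−A) = 4πR²·σT_eq⁴, so T_eq⁴ = S(1−A)/(4σ).
T_eq = [114 × 0.89 / (4 × 5.67×10⁻⁸)]^(1/4) = (4.49×10⁸)^(1/4) = 146 K.

T_eq ≈ 146 K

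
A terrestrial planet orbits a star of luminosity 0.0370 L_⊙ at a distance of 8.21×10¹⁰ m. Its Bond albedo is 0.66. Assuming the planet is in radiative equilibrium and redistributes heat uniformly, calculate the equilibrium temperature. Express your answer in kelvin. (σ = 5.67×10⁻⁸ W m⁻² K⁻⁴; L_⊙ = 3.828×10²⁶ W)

T_eq ≈ 126 K

L = 0.0370 × 3.828×10²⁶ = 1.42×10²⁵ W.
Flux: S = L/(4πd²) = 1.42×10²⁵/(4π×(8.21×10¹⁰)²) = 167 W m⁻².
Energy balance: absorbed = emitted ⇒ πR²·S(1−A) = 4πR²·σT_eq⁴, so T_eq⁴ = S(1−A)/(4σ).
T_eq = [167 × 0.34 / (4 × 5.67×10⁻⁸)]^(1/4) = (2.51×10⁸)^(1/4) = 126 K.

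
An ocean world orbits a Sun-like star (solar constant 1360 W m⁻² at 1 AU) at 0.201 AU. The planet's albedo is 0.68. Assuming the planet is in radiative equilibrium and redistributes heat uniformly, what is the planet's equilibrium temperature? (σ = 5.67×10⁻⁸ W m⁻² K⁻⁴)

Flux at 0.201 AU: S = 1360/0.201² = 3.37×10⁴ W m⁻².
Energy balance: absorbed = emitted ⇒ πR²·S(1−A) = 4πR²·σT_eq⁴, so T_eq⁴ = S(1−A)/(4σ).
T_eq = [3.37×10⁴ × 0.32 / (4 × 5.67×10⁻⁸)]^(1/4) = (4.75×10¹⁰)^(1/4) = 467 K.

T_eq ≈ 467 K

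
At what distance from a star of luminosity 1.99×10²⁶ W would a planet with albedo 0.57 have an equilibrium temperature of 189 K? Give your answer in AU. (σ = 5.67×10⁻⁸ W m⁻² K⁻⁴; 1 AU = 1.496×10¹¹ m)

From T_eq⁴ = L(1−A)/(16πσd²): d = √[L(1−A)/(16πσT_eq⁴)].
d = √[1.99×10²⁶ × 0.43 / (16π × 5.67×10⁻⁸ × (189)⁴)] = 1.53×10¹¹ m = 1.03 AU.

d ≈ 1.03 AU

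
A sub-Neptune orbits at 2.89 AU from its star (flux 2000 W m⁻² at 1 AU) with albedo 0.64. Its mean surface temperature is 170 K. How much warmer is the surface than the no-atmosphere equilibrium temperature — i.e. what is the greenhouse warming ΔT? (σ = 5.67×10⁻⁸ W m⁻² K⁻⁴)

S = 2000/2.89² = 239.5 W m⁻².
T_eq = [S(1−A)/(4σ)]^(1/4) = [239.5×0.36/(4×5.67×10⁻⁸)]^(1/4) = 139.6 K.
ΔT = T_surf − T_eq = 170 − 139.6.

ΔT ≈ 30.4 K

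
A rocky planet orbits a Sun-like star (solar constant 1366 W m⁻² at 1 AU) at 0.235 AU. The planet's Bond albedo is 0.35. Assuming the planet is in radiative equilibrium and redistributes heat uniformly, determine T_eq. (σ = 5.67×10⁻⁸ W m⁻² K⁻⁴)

T_eq ≈ 516 K

Flux at 0.235 AU: S = 1366/0.235² = 2.47×10⁴ W m⁻².
Energy balance: absorbed = emitted ⇒ πR²·S(1−A) = 4πR²·σT_eq⁴, so T_eq⁴ = S(1−A)/(4σ).
T_eq = [2.47×10⁴ × 0.65 / (4 × 5.67×10⁻⁸)]^(1/4) = (7.09×10¹⁰)^(1/4) = 516 K.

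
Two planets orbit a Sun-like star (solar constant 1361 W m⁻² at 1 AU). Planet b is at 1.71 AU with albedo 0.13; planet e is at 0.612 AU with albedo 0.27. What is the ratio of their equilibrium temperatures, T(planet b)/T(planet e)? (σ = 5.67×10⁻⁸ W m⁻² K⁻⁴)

T₁/T₂ ≈ 0.625

T_eq = [S₀(1−A)/(4σd²)]^(1/4), so T ∝ (1−A)^(1/4) / √d.
T₁ = [1361×0.87/(4×5.67×10⁻⁸×1.71²)]^(1/4) = 205.56 K.
T₂ = [1361×0.73/(4×5.67×10⁻⁸×0.612²)]^(1/4) = 328.86 K.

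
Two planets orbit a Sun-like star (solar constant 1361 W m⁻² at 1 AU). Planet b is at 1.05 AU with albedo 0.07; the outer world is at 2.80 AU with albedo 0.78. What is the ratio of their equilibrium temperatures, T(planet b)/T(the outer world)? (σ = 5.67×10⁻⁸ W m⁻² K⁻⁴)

T_eq = [S₀(1−A)/(4σd²)]^(1/4), so T ∝ (1−A)^(1/4) / √d.
T₁ = [1361×0.93/(4×5.67×10⁻⁸×1.05²)]^(1/4) = 266.73 K.
T₂ = [1361×0.22/(4×5.67×10⁻⁸×2.80²)]^(1/4) = 113.91 K.

T₁/T₂ ≈ 2.342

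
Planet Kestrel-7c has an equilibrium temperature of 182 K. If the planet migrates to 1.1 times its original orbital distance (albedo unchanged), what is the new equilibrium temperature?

T_eq ∝ L^(1/4) · d^(−1/2).
T′ = 182 / 1.1^(1/2) = 174 K.

T_eq ≈ 174 K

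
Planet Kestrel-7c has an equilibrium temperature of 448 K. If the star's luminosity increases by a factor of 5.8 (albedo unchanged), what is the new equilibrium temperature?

T_eq ∝ L^(1/4) · d^(−1/2).
T′ = 448 × 5.8^(1/4) = 695 K.

T_eq ≈ 695 K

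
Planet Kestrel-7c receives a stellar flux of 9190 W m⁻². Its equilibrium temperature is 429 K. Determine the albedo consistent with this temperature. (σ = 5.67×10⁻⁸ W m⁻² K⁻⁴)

A ≈ 0.16

From T_eq⁴ = S(1−A)/(4σ): 1−A = 4σT_eq⁴/S.
1−A = 4 × 5.67×10⁻⁸ × (429)⁴ / 9190 = 0.836.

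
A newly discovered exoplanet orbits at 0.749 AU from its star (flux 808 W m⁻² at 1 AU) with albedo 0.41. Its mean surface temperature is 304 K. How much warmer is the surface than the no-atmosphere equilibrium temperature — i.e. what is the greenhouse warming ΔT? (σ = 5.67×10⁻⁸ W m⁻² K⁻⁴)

S = 808/0.749² = 1440 W m⁻².
T_eq = [S(1−A)/(4σ)]^(1/4) = [1440×0.59/(4×5.67×10⁻⁸)]^(1/4) = 247.4 K.
ΔT = T_surf − T_eq = 304 − 247.4.

ΔT ≈ 56.6 K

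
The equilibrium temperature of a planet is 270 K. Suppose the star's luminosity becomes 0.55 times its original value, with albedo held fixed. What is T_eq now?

T_eq ≈ 233 K

T_eq ∝ L^(1/4) · d^(−1/2).
T′ = 270 × 0.55^(1/4) = 233 K.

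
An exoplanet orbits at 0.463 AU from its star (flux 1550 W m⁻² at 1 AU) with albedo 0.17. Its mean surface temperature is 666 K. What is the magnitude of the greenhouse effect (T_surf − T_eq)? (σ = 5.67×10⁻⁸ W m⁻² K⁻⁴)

S = 1550/0.463² = 7231 W m⁻².
T_eq = [S(1−A)/(4σ)]^(1/4) = [7231×0.83/(4×5.67×10⁻⁸)]^(1/4) = 403.3 K.
ΔT = T_surf − T_eq = 666 − 403.3.

ΔT ≈ 262.7 K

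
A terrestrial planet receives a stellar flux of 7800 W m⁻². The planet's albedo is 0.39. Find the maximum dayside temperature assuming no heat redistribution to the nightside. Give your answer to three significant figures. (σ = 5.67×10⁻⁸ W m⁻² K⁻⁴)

T_ss ≈ 538 K

With no redistribution each surface element balances locally: S(1−A) = σT⁴.
T = [7800 × 0.61 / 5.67×10⁻⁸]^(1/4) = (8.39×10¹⁰)^(1/4) = 538 K.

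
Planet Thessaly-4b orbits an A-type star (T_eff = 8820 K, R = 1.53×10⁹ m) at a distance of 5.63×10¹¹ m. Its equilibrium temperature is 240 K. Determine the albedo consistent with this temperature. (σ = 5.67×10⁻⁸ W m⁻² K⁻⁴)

A ≈ 0.70

L = 4πR_⋆²σT_⋆⁴ = 4π(1.53×10⁹)² × 5.67×10⁻⁸ × (8820)⁴ = 1.01×10²⁸ W.
S = L/(4πd²) = 2530 W m⁻².
From T_eq⁴ = S(1−A)/(4σ): 1−A = 4σT_eq⁴/S.
1−A = 4 × 5.67×10⁻⁸ × (240)⁴ / 2530 = 0.297.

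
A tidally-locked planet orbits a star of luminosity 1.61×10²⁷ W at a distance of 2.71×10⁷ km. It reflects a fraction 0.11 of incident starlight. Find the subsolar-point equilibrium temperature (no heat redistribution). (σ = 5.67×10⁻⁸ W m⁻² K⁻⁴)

T_ss ≈ 1290 K

d = 2.71×10⁷ km = 2.71×10¹⁰ m.
Flux: S = L/(4πd²) = 1.61×10²⁷/(4π×(2.71×10¹⁰)²) = 1.74×10⁵ W m⁻².
At the subsolar point the surface absorbs S(1−A) and emits σT⁴ per unit area — no factor of 4, since only the local patch is in balance.
T = [1.74×10⁵ × 0.89 / 5.67×10⁻⁸]^(1/4) = (2.74×10¹²)^(1/4) = 1290 K.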